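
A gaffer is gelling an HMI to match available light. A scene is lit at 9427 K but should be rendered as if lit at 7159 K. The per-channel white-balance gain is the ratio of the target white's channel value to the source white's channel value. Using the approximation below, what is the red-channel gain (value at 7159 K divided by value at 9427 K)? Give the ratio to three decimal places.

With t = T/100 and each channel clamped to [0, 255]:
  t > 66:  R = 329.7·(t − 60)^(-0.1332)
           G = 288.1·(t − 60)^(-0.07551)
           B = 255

At 9427 K (t = 94.27):
  R = 329.7·(94.27 − 60)^(-0.1332) = 329.7·34.27^(-0.1332) = 329.7·0.62452 = 205.906.
At 7159 K (t = 71.59):
  R = 329.7·(71.59 − 60)^(-0.1332) = 329.7·11.59^(-0.1332) = 329.7·0.72155 = 237.894.
Gain = 237.894 / 205.906 = 1.1554 → 1.155.

1.155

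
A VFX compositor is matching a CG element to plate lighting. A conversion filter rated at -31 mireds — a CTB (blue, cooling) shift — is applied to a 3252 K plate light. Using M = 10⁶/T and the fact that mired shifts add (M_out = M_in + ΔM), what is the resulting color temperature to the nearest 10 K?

M_in = 10⁶/3252 = 307.50 mireds.
M_out = 307.50 + (-31) = 276.50 mireds.
T_out = 10⁶/276.50 = 3616.6 K → 3620 K.

3620 K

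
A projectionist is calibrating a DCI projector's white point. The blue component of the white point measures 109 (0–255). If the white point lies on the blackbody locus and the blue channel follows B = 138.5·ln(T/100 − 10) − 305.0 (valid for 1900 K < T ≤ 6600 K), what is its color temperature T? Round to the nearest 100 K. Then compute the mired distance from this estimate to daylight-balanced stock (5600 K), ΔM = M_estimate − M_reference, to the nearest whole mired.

ln(t − 10) = (109 + 305.0) / 138.5 = 2.9892.
t − 10 = e^2.9892 = 19.869, so t = 29.869.
T = 100·t = 2987 K → 3000 K to the nearest 100 K.
M_estimate = 10⁶/3000 = 333.33; M_reference = 10⁶/5600 = 178.57.
ΔM = 333.33 − 178.57 = 154.76 → +155 mireds.

+155 mireds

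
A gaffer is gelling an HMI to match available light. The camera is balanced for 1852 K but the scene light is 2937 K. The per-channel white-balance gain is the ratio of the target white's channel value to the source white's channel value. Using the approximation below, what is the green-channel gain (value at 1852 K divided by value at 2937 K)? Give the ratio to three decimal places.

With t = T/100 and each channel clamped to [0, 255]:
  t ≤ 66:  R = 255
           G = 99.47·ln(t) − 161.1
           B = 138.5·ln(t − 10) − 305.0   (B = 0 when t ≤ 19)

0.738

At 2937 K (t = 29.37):
  G = 99.47·ln 29.37 − 161.1 = 99.47·3.3800 − 161.1 = 175.106.
At 1852 K (t = 18.52):
  G = 99.47·ln 18.52 − 161.1 = 99.47·2.9189 − 161.1 = 129.238.
Gain = 129.238 / 175.106 = 0.7381 → 0.738.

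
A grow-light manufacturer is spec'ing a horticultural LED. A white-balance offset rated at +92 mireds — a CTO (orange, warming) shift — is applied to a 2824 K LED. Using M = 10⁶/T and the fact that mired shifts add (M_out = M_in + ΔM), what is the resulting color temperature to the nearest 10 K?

2240 K

M_in = 10⁶/2824 = 354.11 mireds.
M_out = 354.11 + (+92) = 446.11 mireds.
T_out = 10⁶/446.11 = 2241.6 K → 2240 K.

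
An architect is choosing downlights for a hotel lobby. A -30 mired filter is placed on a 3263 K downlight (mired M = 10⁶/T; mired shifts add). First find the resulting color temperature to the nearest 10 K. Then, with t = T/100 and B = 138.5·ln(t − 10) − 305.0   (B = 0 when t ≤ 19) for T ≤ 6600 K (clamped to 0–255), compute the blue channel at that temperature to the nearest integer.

147

M_in = 10⁶/3263 = 306.47; M_out = 306.47 + (-30) = 276.47.
T_out = 10⁶/276.47 = 3617.1 K → 3620 K; t = 36.2.
B = 138.5·ln(36.2 − 10) − 305.0 = 138.5·ln 26.2 − 305.0 = 138.5·3.2658 − 305.0 = 147.308.
Rounded: 147.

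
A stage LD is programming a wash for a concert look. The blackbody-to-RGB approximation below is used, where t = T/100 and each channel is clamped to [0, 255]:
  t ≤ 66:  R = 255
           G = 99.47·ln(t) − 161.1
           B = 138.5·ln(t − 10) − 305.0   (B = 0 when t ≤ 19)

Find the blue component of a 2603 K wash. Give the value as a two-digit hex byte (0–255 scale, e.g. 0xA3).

0x4F

t = 2603/100 = 26.03; the t ≤ 66 branch applies.
B = 138.5·ln(26.03 − 10) − 305.0 = 138.5·ln 16.03 − 305.0 = 138.5·2.7745 − 305.0 = 79.263.
Rounded: 79; in hex, 0x4F.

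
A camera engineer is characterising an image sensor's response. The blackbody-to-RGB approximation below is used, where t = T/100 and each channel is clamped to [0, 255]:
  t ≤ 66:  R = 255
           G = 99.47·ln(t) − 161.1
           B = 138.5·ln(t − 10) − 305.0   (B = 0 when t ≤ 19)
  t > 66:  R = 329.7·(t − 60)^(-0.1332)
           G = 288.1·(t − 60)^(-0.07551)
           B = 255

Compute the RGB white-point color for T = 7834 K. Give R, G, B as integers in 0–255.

t = 7834/100 = 78.34; the t > 66 branch applies.
R = 329.7·(78.34 − 60)^(-0.1332) = 329.7·18.34^(-0.1332) = 329.7·0.67876 = 223.787.
G = 288.1·(78.34 − 60)^(-0.07551) = 288.1·18.34^(-0.07551) = 288.1·0.80279 = 231.283.
B = 255 by definition for t > 66.
Rounded: (224, 231, 255).

R=224, G=231, B=255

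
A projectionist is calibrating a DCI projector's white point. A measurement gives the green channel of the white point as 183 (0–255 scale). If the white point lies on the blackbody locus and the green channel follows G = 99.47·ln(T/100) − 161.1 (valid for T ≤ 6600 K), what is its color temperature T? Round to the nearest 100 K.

3200 K

ln t = (183 + 161.1) / 99.47 = 3.4593.
t = e^3.4593 = 31.796.
T = 100·t = 3180 K → 3200 K to the nearest 100 K.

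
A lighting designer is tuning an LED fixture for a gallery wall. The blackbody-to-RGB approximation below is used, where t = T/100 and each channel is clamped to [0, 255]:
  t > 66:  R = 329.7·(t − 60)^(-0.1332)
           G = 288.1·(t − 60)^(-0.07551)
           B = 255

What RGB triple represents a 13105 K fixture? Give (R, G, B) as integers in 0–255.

t = 13105/100 = 131.05; the t > 66 branch applies.
R = 329.7·(131.05 − 60)^(-0.1332) = 329.7·71.05^(-0.1332) = 329.7·0.56672 = 186.849.
G = 288.1·(131.05 − 60)^(-0.07551) = 288.1·71.05^(-0.07551) = 288.1·0.72475 = 208.801.
B = 255 by definition for t > 66.
Rounded: (187, 209, 255).

(187, 209, 255)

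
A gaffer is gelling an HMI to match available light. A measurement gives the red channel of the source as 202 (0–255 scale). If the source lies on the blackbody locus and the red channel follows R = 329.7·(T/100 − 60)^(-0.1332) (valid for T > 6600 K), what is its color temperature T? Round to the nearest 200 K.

10000 K

(t − 60)^(-0.1332) = 202/329.7 = 0.61268.
t − 60 = 0.61268^(1/-0.1332) = 0.61268^(-7.508) = 39.569, so t = 99.569.
T = 100·t = 9957 K → 10000 K to the nearest 200 K.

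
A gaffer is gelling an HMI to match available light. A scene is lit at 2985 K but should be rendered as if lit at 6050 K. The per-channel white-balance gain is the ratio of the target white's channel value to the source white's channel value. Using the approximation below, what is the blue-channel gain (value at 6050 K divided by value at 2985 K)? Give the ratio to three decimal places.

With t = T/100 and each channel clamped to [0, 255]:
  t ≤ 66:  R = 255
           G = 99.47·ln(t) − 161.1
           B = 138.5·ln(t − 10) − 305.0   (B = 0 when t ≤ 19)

2.188

At 2985 K (t = 29.85):
  B = 138.5·ln(29.85 − 10) − 305.0 = 138.5·ln 19.85 − 305.0 = 138.5·2.9882 − 305.0 = 108.866.
At 6050 K (t = 60.5):
  B = 138.5·ln(60.5 − 10) − 305.0 = 138.5·ln 50.5 − 305.0 = 138.5·3.9220 − 305.0 = 238.193.
Gain = 238.193 / 108.866 = 2.1879 → 2.188.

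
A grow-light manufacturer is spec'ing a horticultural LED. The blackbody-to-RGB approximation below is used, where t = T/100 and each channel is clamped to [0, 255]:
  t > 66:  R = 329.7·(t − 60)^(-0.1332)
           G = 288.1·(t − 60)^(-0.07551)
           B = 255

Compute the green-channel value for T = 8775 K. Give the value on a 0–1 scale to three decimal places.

t = 8775/100 = 87.75; the t > 66 branch applies.
G = 288.1·(87.75 − 60)^(-0.07551) = 288.1·27.75^(-0.07551) = 288.1·0.77807 = 224.162.
On a 0–1 scale: 224.162/255 = 0.8791 → 0.879.

0.879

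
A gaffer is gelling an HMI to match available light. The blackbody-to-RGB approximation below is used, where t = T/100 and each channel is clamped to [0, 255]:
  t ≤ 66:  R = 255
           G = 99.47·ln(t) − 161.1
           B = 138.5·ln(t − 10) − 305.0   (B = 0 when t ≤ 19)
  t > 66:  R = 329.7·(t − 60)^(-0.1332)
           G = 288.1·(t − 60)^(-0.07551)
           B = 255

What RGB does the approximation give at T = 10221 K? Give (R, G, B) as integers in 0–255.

t = 10221/100 = 102.21; the t > 66 branch applies.
R = 329.7·(102.21 − 60)^(-0.1332) = 329.7·42.21^(-0.1332) = 329.7·0.60743 = 200.269.
G = 288.1·(102.21 − 60)^(-0.07551) = 288.1·42.21^(-0.07551) = 288.1·0.75382 = 217.174.
B = 255 by definition for t > 66.
Rounded: (200, 217, 255).

(200, 217, 255)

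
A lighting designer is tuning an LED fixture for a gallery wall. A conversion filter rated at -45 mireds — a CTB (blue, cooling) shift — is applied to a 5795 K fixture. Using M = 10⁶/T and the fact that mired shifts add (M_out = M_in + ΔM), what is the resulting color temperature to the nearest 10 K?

M_in = 10⁶/5795 = 172.56 mireds.
M_out = 172.56 + (-45) = 127.56 mireds.
T_out = 10⁶/127.56 = 7839.3 K → 7840 K.

7840 K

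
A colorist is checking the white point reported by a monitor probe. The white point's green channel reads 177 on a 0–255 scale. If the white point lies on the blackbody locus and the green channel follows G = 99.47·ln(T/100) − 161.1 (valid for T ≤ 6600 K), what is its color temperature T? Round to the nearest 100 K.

3000 K

ln t = (177 + 161.1) / 99.47 = 3.3990.
t = e^3.3990 = 29.935.
T = 100·t = 2993 K → 3000 K to the nearest 100 K.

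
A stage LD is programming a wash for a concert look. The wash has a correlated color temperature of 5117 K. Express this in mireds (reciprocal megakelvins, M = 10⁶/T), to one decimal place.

195.4 mireds

M = 10⁶ / 5117 = 195.427 → 195.4 mireds.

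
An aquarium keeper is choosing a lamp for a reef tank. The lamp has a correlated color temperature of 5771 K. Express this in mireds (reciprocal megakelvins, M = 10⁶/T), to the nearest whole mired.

173 mireds

M = 10⁶ / 5771 = 173.280 → 173 mireds.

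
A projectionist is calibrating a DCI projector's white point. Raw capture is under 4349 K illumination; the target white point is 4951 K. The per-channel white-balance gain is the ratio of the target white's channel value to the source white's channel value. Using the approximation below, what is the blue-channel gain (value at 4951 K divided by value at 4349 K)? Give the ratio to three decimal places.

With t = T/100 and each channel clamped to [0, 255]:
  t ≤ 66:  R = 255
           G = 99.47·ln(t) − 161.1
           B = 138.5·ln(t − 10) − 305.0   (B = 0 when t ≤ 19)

1.126

At 4349 K (t = 43.49):
  B = 138.5·ln(43.49 − 10) − 305.0 = 138.5·ln 33.49 − 305.0 = 138.5·3.5112 − 305.0 = 181.308.
At 4951 K (t = 49.51):
  B = 138.5·ln(49.51 − 10) − 305.0 = 138.5·ln 39.51 − 305.0 = 138.5·3.6766 − 305.0 = 204.203.
Gain = 204.203 / 181.308 = 1.1263 → 1.126.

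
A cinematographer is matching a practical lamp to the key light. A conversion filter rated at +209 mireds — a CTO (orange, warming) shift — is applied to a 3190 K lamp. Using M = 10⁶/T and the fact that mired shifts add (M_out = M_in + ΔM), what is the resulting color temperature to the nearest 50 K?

1900 K

M_in = 10⁶/3190 = 313.48 mireds.
M_out = 313.48 + (+209) = 522.48 mireds.
T_out = 10⁶/522.48 = 1914.0 K → 1900 K.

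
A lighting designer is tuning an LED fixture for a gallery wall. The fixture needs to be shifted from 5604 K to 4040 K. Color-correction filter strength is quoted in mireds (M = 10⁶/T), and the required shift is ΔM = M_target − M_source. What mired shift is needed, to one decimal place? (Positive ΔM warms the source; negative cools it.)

+69.1 mireds

M_source = 10⁶/5604 = 178.444; M_target = 10⁶/4040 = 247.525.
ΔM = 247.525 − 178.444 = 69.081 → +69.1 mireds, a warming shift.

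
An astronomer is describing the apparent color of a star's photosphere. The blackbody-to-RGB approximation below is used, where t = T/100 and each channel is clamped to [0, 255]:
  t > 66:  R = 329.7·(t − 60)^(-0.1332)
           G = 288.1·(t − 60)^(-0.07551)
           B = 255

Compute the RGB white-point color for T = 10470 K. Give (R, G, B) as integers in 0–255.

t = 10470/100 = 104.7; the t > 66 branch applies.
R = 329.7·(104.7 − 60)^(-0.1332) = 329.7·44.7^(-0.1332) = 329.7·0.60281 = 198.746.
G = 288.1·(104.7 − 60)^(-0.07551) = 288.1·44.7^(-0.07551) = 288.1·0.75056 = 216.236.
B = 255 by definition for t > 66.
Rounded: (199, 216, 255).

(199, 216, 255)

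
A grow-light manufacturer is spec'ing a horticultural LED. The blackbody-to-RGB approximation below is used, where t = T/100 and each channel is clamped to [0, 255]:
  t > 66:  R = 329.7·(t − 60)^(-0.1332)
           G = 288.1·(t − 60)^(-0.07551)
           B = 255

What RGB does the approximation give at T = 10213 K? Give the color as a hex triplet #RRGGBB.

#C8D9FF

t = 10213/100 = 102.13; the t > 66 branch applies.
R = 329.7·(102.13 − 60)^(-0.1332) = 329.7·42.13^(-0.1332) = 329.7·0.60758 = 200.320.
G = 288.1·(102.13 − 60)^(-0.07551) = 288.1·42.13^(-0.07551) = 288.1·0.75392 = 217.205.
B = 255 by definition for t > 66.
Rounded: (200, 217, 255).
In hex: #C8D9FF.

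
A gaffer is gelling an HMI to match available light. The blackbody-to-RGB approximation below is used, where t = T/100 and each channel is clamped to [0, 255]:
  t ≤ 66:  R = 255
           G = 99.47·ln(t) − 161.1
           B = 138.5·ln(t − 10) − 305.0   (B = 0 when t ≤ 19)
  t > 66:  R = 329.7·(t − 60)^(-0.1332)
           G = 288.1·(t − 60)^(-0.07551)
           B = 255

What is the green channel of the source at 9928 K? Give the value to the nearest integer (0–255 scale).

t = 9928/100 = 99.28; the t > 66 branch applies.
G = 288.1·(99.28 − 60)^(-0.07551) = 288.1·39.28^(-0.07551) = 288.1·0.75792 = 218.357.
Rounded: 218.

218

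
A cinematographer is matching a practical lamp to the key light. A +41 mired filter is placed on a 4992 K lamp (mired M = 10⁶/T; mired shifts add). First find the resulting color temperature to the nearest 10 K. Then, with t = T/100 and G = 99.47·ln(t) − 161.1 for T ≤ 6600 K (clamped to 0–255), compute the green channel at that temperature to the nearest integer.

209

M_in = 10⁶/4992 = 200.32; M_out = 200.32 + (+41) = 241.32.
T_out = 10⁶/241.32 = 4143.9 K → 4140 K; t = 41.4.
G = 99.47·ln 41.4 − 161.1 = 99.47·3.7233 − 161.1 = 209.255.
Rounded: 209.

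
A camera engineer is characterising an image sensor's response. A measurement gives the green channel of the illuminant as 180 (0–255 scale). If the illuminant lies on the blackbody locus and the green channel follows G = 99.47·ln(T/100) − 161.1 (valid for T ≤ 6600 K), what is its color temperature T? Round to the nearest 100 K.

ln t = (180 + 161.1) / 99.47 = 3.4292.
t = e^3.4292 = 30.851.
T = 100·t = 3085 K → 3100 K to the nearest 100 K.

3100 K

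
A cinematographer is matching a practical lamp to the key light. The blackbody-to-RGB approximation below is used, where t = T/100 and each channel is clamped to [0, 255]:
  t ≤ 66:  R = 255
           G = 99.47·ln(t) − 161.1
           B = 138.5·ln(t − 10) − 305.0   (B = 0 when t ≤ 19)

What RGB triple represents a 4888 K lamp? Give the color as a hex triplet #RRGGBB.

t = 4888/100 = 48.88; the t ≤ 66 branch applies.
R = 255 by definition for t ≤ 66.
G = 99.47·ln 48.88 − 161.1 = 99.47·3.8894 − 161.1 = 225.775.
B = 138.5·ln(48.88 − 10) − 305.0 = 138.5·ln 38.88 − 305.0 = 138.5·3.6605 − 305.0 = 201.976.
Rounded: (255, 226, 202).
In hex: #FFE2CA.

#FFE2CA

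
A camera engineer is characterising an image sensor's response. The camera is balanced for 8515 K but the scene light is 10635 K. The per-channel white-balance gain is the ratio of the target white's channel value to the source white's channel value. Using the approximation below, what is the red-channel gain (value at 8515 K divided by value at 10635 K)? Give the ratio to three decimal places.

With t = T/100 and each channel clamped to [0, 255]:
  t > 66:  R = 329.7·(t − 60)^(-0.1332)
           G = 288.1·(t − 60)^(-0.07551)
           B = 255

At 10635 K (t = 106.35):
  R = 329.7·(106.35 − 60)^(-0.1332) = 329.7·46.35^(-0.1332) = 329.7·0.59990 = 197.789.
At 8515 K (t = 85.15):
  R = 329.7·(85.15 − 60)^(-0.1332) = 329.7·25.15^(-0.1332) = 329.7·0.65080 = 214.569.
Gain = 214.569 / 197.789 = 1.0848 → 1.085.

1.085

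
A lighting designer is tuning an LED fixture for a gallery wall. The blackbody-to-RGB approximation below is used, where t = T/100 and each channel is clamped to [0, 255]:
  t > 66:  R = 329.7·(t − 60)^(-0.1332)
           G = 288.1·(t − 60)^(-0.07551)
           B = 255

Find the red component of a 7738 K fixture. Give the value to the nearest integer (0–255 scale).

225

t = 7738/100 = 77.38; the t > 66 branch applies.
R = 329.7·(77.38 − 60)^(-0.1332) = 329.7·17.38^(-0.1332) = 329.7·0.68364 = 225.395.
Rounded: 225.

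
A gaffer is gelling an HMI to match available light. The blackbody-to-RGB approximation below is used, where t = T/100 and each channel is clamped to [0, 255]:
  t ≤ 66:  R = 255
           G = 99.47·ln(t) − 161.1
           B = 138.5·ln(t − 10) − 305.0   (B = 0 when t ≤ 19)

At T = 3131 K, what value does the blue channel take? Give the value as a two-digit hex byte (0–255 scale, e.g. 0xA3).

t = 3131/100 = 31.31; the t ≤ 66 branch applies.
B = 138.5·ln(31.31 − 10) − 305.0 = 138.5·ln 21.31 − 305.0 = 138.5·3.0592 − 305.0 = 118.696.
Rounded: 119; in hex, 0x77.

0x77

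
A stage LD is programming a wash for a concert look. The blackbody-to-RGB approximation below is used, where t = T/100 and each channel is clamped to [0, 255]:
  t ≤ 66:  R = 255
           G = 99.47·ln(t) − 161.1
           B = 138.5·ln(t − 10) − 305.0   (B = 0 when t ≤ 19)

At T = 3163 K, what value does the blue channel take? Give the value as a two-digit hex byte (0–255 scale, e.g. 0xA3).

0x79

t = 3163/100 = 31.63; the t ≤ 66 branch applies.
B = 138.5·ln(31.63 − 10) − 305.0 = 138.5·ln 21.63 − 305.0 = 138.5·3.0741 − 305.0 = 120.760.
Rounded: 121; in hex, 0x79.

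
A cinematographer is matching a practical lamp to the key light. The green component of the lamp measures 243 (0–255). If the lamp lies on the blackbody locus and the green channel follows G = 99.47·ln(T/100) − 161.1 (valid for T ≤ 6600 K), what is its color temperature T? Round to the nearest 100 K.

ln t = (243 + 161.1) / 99.47 = 4.0625.
t = e^4.0625 = 58.121.
T = 100·t = 5812 K → 5800 K to the nearest 100 K.

5800 K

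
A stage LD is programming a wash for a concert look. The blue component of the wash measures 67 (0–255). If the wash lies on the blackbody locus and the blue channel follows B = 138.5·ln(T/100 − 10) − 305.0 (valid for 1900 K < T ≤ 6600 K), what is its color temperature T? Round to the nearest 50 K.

ln(t − 10) = (67 + 305.0) / 138.5 = 2.6859.
t − 10 = e^2.6859 = 14.672, so t = 24.672.
T = 100·t = 2467 K → 2450 K to the nearest 50 K.

2450 K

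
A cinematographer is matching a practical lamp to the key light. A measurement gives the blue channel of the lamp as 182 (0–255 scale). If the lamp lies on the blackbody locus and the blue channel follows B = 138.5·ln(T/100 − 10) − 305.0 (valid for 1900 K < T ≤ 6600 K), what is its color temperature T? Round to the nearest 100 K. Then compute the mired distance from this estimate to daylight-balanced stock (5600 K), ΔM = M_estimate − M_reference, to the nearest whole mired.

+49 mireds

ln(t − 10) = (182 + 305.0) / 138.5 = 3.5162.
t − 10 = e^3.5162 = 33.658, so t = 43.658.
T = 100·t = 4366 K → 4400 K to the nearest 100 K.
M_estimate = 10⁶/4400 = 227.27; M_reference = 10⁶/5600 = 178.57.
ΔM = 227.27 − 178.57 = 48.70 → +49 mireds.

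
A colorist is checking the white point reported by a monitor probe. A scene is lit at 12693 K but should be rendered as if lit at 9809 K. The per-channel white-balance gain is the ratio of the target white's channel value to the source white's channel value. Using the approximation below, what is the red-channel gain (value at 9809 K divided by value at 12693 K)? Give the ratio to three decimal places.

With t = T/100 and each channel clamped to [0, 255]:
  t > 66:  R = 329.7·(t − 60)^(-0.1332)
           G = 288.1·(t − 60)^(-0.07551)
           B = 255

At 12693 K (t = 126.93):
  R = 329.7·(126.93 − 60)^(-0.1332) = 329.7·66.93^(-0.1332) = 329.7·0.57125 = 188.342.
At 9809 K (t = 98.09):
  R = 329.7·(98.09 − 60)^(-0.1332) = 329.7·38.09^(-0.1332) = 329.7·0.61579 = 203.028.
Gain = 203.028 / 188.342 = 1.0780 → 1.078.

1.078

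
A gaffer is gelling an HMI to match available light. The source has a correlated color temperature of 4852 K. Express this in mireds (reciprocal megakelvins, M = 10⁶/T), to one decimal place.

M = 10⁶ / 4852 = 206.101 → 206.1 mireds.

206.1 mireds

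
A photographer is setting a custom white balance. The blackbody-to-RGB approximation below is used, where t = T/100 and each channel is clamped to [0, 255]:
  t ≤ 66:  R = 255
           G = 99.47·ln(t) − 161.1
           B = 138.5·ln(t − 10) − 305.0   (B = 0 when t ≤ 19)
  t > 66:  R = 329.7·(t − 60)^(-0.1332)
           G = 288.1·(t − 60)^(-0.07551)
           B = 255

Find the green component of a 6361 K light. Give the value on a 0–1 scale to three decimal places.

0.988

t = 6361/100 = 63.61; the t ≤ 66 branch applies.
G = 99.47·ln 63.61 − 161.1 = 99.47·4.1528 − 161.1 = 251.976.
On a 0–1 scale: 251.976/255 = 0.9881 → 0.988.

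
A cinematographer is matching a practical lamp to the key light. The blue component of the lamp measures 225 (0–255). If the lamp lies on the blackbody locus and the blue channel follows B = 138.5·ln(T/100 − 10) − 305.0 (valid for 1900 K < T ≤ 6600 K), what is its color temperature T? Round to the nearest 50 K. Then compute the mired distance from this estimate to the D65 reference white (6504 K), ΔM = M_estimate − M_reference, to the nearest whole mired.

+25 mireds

ln(t − 10) = (225 + 305.0) / 138.5 = 3.8267.
t − 10 = e^3.8267 = 45.911, so t = 55.911.
T = 100·t = 5591 K → 5600 K to the nearest 50 K.
M_estimate = 10⁶/5600 = 178.57; M_reference = 10⁶/6504 = 153.75.
ΔM = 178.57 − 153.75 = 24.82 → +25 mireds.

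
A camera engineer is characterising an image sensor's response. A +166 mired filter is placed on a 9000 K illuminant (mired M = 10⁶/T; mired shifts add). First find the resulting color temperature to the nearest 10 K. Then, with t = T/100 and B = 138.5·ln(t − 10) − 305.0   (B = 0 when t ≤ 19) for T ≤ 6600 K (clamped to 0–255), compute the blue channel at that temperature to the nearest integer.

147

M_in = 10⁶/9000 = 111.11; M_out = 111.11 + (+166) = 277.11.
T_out = 10⁶/277.11 = 3608.7 K → 3610 K; t = 36.1.
B = 138.5·ln(36.1 − 10) − 305.0 = 138.5·ln 26.1 − 305.0 = 138.5·3.2619 − 305.0 = 146.778.
Rounded: 147.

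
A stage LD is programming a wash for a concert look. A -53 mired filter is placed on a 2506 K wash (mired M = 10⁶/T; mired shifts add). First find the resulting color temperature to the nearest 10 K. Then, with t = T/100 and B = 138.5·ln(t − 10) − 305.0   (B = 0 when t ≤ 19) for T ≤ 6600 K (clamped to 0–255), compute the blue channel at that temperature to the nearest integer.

M_in = 10⁶/2506 = 399.04; M_out = 399.04 + (-53) = 346.04.
T_out = 10⁶/346.04 = 2889.8 K → 2890 K; t = 28.9.
B = 138.5·ln(28.9 − 10) − 305.0 = 138.5·ln 18.9 − 305.0 = 138.5·2.9392 − 305.0 = 102.074.
Rounded: 102.

102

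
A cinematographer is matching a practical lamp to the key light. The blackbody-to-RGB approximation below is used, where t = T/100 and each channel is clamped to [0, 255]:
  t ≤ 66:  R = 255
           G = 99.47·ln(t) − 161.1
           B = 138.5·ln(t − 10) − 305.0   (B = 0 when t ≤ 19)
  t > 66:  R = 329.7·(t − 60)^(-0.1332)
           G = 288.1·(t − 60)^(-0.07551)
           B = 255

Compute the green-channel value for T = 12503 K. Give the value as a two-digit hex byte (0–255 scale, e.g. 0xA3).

0xD2

t = 12503/100 = 125.03; the t > 66 branch applies.
G = 288.1·(125.03 − 60)^(-0.07551) = 288.1·65.03^(-0.07551) = 288.1·0.72961 = 210.201.
Rounded: 210; in hex, 0xD2.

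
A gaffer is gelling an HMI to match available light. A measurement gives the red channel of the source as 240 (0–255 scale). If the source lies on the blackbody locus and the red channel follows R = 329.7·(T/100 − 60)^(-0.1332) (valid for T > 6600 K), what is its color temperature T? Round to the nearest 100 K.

(t − 60)^(-0.1332) = 240/329.7 = 0.72793.
t − 60 = 0.72793^(1/-0.1332) = 0.72793^(-7.508) = 10.848, so t = 70.848.
T = 100·t = 7085 K → 7100 K to the nearest 100 K.

7100 K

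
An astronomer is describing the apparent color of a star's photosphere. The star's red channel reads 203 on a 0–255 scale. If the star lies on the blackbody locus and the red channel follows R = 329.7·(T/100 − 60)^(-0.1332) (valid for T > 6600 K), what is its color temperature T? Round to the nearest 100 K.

(t − 60)^(-0.1332) = 203/329.7 = 0.61571.
t − 60 = 0.61571^(1/-0.1332) = 0.61571^(-7.508) = 38.129, so t = 98.129.
T = 100·t = 9813 K → 9800 K to the nearest 100 K.

9800 K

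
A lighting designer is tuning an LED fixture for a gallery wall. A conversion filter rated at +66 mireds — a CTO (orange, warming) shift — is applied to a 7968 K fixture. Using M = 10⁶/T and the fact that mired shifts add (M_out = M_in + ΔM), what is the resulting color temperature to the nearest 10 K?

M_in = 10⁶/7968 = 125.50 mireds.
M_out = 125.50 + (+66) = 191.50 mireds.
T_out = 10⁶/191.50 = 5221.9 K → 5220 K.

5220 K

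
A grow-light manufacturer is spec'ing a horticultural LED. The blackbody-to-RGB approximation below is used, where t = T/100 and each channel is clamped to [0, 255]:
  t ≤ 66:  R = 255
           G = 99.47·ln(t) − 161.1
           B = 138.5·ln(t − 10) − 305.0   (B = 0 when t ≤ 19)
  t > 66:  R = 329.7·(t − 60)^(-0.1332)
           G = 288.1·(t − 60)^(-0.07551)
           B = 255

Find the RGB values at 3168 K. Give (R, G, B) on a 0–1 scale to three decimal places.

(1.000, 0.716, 0.475)

t = 3168/100 = 31.68; the t ≤ 66 branch applies.
R = 255 by definition for t ≤ 66.
G = 99.47·ln 31.68 − 161.1 = 99.47·3.4557 − 161.1 = 182.637.
B = 138.5·ln(31.68 − 10) − 305.0 = 138.5·ln 21.68 − 305.0 = 138.5·3.0764 − 305.0 = 121.080.
Dividing each by 255: (1.0000, 0.7162, 0.4748) → (1.000, 0.716, 0.475).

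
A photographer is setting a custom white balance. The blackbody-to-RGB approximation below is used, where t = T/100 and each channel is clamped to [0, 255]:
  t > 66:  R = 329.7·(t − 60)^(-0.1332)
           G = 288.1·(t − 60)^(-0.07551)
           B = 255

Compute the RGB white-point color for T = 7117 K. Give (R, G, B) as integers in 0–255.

(239, 240, 255)

t = 7117/100 = 71.17; the t > 66 branch applies.
R = 329.7·(71.17 − 60)^(-0.1332) = 329.7·11.17^(-0.1332) = 329.7·0.72510 = 239.066.
G = 288.1·(71.17 − 60)^(-0.07551) = 288.1·11.17^(-0.07551) = 288.1·0.83342 = 240.107.
B = 255 by definition for t > 66.
Rounded: (239, 240, 255).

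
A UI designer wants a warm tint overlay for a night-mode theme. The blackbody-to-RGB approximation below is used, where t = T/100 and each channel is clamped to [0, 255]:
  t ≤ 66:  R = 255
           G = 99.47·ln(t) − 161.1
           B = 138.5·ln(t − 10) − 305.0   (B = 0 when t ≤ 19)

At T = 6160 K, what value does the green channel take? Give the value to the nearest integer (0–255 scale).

t = 6160/100 = 61.6; the t ≤ 66 branch applies.
G = 99.47·ln 61.6 − 161.1 = 99.47·4.1207 − 161.1 = 248.782.
Rounded: 249.

249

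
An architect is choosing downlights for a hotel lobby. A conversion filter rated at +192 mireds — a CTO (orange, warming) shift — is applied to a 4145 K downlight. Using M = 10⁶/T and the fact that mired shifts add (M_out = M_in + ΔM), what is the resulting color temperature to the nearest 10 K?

2310 K

M_in = 10⁶/4145 = 241.25 mireds.
M_out = 241.25 + (+192) = 433.25 mireds.
T_out = 10⁶/433.25 = 2308.1 K → 2310 K.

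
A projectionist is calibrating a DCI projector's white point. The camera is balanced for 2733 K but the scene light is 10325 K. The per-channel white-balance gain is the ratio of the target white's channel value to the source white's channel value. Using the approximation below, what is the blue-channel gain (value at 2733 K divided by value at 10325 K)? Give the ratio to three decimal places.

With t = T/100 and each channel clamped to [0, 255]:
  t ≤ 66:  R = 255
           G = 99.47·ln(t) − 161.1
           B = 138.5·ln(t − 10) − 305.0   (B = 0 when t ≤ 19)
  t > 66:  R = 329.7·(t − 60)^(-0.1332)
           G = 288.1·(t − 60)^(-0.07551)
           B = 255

At 10325 K (t = 103.25):
  B = 255 by definition for t > 66.
At 2733 K (t = 27.33):
  B = 138.5·ln(27.33 − 10) − 305.0 = 138.5·ln 17.33 − 305.0 = 138.5·2.8524 − 305.0 = 90.063.
Gain = 90.063 / 255.000 = 0.3532 → 0.353.

0.353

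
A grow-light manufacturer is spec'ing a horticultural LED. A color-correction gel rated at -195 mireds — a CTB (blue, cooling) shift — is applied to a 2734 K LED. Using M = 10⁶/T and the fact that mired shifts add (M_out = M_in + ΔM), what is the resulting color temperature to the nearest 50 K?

M_in = 10⁶/2734 = 365.76 mireds.
M_out = 365.76 + (-195) = 170.76 mireds.
T_out = 10⁶/170.76 = 5856.0 K → 5850 K.

5850 K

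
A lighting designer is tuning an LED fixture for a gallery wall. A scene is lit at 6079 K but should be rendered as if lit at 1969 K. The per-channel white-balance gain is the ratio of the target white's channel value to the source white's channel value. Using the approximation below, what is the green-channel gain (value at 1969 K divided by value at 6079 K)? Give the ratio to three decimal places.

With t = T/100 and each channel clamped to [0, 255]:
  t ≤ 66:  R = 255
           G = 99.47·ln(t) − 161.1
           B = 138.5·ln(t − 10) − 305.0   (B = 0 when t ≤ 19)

0.547

At 6079 K (t = 60.79):
  G = 99.47·ln 60.79 − 161.1 = 99.47·4.1074 − 161.1 = 247.466.
At 1969 K (t = 19.69):
  G = 99.47·ln 19.69 − 161.1 = 99.47·2.9801 − 161.1 = 135.332.
Gain = 135.332 / 247.466 = 0.5469 → 0.547.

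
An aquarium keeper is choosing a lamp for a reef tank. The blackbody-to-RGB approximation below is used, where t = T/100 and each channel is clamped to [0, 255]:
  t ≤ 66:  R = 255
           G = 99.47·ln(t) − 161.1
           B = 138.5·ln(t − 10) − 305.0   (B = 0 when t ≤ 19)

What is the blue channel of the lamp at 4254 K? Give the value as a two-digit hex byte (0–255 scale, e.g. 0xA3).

0xB1

t = 4254/100 = 42.54; the t ≤ 66 branch applies.
B = 138.5·ln(42.54 − 10) − 305.0 = 138.5·ln 32.54 − 305.0 = 138.5·3.4825 − 305.0 = 177.322.
Rounded: 177; in hex, 0xB1.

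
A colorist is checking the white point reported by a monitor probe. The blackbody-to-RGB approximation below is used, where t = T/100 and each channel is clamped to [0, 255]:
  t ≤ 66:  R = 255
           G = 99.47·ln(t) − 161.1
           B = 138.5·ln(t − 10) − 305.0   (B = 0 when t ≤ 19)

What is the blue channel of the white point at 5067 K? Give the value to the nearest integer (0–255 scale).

t = 5067/100 = 50.67; the t ≤ 66 branch applies.
B = 138.5·ln(50.67 − 10) − 305.0 = 138.5·ln 40.67 − 305.0 = 138.5·3.7055 − 305.0 = 208.210.
Rounded: 208.

208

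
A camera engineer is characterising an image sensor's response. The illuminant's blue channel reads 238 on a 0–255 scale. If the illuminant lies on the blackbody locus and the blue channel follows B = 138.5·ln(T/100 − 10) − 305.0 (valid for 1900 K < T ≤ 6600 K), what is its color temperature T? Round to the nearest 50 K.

ln(t − 10) = (238 + 305.0) / 138.5 = 3.9206.
t − 10 = e^3.9206 = 50.430, so t = 60.430.
T = 100·t = 6043 K → 6050 K to the nearest 50 K.

6050 K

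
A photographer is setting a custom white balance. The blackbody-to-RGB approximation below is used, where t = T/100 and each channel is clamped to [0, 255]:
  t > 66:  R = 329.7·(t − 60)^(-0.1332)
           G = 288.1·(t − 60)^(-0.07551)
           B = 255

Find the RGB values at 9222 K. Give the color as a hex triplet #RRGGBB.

#D0DEFF

t = 9222/100 = 92.22; the t > 66 branch applies.
R = 329.7·(92.22 − 60)^(-0.1332) = 329.7·32.22^(-0.1332) = 329.7·0.62968 = 207.604.
G = 288.1·(92.22 − 60)^(-0.07551) = 288.1·32.22^(-0.07551) = 288.1·0.76935 = 221.648.
B = 255 by definition for t > 66.
Rounded: (208, 222, 255).
In hex: #D0DEFF.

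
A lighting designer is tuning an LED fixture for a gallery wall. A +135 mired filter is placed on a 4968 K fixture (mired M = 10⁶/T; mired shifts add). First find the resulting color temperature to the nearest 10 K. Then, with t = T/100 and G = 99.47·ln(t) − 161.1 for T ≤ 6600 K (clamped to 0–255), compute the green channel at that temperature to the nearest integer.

M_in = 10⁶/4968 = 201.29; M_out = 201.29 + (+135) = 336.29.
T_out = 10⁶/336.29 = 2973.6 K → 2970 K; t = 29.7.
G = 99.47·ln 29.7 − 161.1 = 99.47·3.3911 − 161.1 = 176.217.
Rounded: 176.

176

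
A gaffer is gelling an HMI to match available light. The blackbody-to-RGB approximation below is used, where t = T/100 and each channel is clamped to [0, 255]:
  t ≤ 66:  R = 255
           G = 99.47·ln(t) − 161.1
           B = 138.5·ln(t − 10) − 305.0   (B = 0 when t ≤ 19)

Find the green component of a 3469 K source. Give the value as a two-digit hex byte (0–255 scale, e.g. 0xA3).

0xC0

t = 3469/100 = 34.69; the t ≤ 66 branch applies.
G = 99.47·ln 34.69 − 161.1 = 99.47·3.5465 − 161.1 = 191.666.
Rounded: 192; in hex, 0xC0.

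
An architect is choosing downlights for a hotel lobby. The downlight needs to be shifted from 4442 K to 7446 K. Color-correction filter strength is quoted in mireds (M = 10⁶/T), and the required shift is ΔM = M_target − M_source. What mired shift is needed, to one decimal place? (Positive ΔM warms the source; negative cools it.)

-90.8 mireds

M_source = 10⁶/4442 = 225.124; M_target = 10⁶/7446 = 134.300.
ΔM = 134.300 − 225.124 = -90.824 → -90.8 mireds, a cooling shift.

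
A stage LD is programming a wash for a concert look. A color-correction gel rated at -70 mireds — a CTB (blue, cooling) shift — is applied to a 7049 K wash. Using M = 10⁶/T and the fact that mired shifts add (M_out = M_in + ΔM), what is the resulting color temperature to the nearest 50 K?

M_in = 10⁶/7049 = 141.86 mireds.
M_out = 141.86 + (-70) = 71.86 mireds.
T_out = 10⁶/71.86 = 13915.2 K → 13900 K.

13900 K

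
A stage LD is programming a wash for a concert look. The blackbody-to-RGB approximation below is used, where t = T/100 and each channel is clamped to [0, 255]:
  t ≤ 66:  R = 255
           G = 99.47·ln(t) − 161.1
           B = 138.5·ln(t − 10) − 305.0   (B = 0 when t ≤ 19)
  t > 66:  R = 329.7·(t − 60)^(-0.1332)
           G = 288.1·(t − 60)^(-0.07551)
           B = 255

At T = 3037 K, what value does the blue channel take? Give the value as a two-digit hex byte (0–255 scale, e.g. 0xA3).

t = 3037/100 = 30.37; the t ≤ 66 branch applies.
B = 138.5·ln(30.37 − 10) − 305.0 = 138.5·ln 20.37 − 305.0 = 138.5·3.0141 − 305.0 = 112.448.
Rounded: 112; in hex, 0x70.

0x70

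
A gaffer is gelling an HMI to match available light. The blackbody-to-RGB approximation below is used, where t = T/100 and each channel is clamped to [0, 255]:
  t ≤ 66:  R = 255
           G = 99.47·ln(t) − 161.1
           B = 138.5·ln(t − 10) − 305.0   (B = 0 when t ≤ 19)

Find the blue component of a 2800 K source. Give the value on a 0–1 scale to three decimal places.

t = 2800/100 = 28; the t ≤ 66 branch applies.
B = 138.5·ln(28 − 10) − 305.0 = 138.5·ln 18 − 305.0 = 138.5·2.8904 − 305.0 = 95.316.
On a 0–1 scale: 95.316/255 = 0.3738 → 0.374.

0.374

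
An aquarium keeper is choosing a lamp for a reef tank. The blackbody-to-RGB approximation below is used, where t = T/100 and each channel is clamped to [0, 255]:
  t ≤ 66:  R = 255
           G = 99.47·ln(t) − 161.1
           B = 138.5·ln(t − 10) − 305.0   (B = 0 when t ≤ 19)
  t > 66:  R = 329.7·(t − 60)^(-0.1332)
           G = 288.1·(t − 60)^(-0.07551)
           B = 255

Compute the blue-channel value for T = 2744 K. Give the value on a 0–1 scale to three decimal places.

t = 2744/100 = 27.44; the t ≤ 66 branch applies.
B = 138.5·ln(27.44 − 10) − 305.0 = 138.5·ln 17.44 − 305.0 = 138.5·2.8588 − 305.0 = 90.939.
On a 0–1 scale: 90.939/255 = 0.3566 → 0.357.

0.357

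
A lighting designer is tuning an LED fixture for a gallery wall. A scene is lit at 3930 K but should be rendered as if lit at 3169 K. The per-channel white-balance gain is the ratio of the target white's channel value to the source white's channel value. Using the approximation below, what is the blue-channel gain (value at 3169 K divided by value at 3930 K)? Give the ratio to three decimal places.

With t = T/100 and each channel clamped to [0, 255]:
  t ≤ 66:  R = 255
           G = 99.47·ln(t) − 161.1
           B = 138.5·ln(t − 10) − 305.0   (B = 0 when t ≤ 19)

0.744

At 3930 K (t = 39.3):
  B = 138.5·ln(39.3 − 10) − 305.0 = 138.5·ln 29.3 − 305.0 = 138.5·3.3776 − 305.0 = 162.796.
At 3169 K (t = 31.69):
  B = 138.5·ln(31.69 − 10) − 305.0 = 138.5·ln 21.69 − 305.0 = 138.5·3.0769 − 305.0 = 121.144.
Gain = 121.144 / 162.796 = 0.7441 → 0.744.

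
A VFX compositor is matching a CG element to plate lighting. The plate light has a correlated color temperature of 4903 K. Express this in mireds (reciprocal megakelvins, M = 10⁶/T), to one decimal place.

M = 10⁶ / 4903 = 203.957 → 204.0 mireds.

204.0 mireds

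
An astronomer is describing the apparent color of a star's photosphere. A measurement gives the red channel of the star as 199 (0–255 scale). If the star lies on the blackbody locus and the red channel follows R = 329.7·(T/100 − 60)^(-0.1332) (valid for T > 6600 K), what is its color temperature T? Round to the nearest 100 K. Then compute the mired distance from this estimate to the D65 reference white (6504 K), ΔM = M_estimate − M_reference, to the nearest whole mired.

(t − 60)^(-0.1332) = 199/329.7 = 0.60358.
t − 60 = 0.60358^(1/-0.1332) = 0.60358^(-7.508) = 44.273, so t = 104.273.
T = 100·t = 10427 K → 10400 K to the nearest 100 K.
M_estimate = 10⁶/10400 = 96.15; M_reference = 10⁶/6504 = 153.75.
ΔM = 96.15 − 153.75 = -57.60 → -58 mireds.

-58 mireds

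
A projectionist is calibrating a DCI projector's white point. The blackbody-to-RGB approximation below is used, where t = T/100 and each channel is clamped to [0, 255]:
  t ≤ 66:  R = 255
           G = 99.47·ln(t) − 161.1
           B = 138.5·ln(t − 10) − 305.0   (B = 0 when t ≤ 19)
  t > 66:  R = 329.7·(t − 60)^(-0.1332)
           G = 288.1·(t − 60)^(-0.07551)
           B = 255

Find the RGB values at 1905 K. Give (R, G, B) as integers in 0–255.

t = 1905/100 = 19.05; the t ≤ 66 branch applies.
R = 255 by definition for t ≤ 66.
G = 99.47·ln 19.05 − 161.1 = 99.47·2.9471 − 161.1 = 132.045.
B = 138.5·ln(19.05 − 10) − 305.0 = 138.5·ln 9.05 − 305.0 = 138.5·2.2028 − 305.0 = 0.083.
Rounded: (255, 132, 0).

(255, 132, 0)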